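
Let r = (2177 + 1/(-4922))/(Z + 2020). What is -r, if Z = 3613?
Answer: -10715193/27725626 ≈ -0.38647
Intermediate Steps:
r = 10715193/27725626 (r = (2177 + 1/(-4922))/(3613 + 2020) = (2177 - 1/4922)/5633 = (10715193/4922)*(1/5633) = 10715193/27725626 ≈ 0.38647)
-r = -1*10715193/27725626 = -10715193/27725626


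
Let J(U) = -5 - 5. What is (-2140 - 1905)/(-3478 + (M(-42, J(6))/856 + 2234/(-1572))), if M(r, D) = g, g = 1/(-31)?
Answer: 42183881160/36285658493 ≈ 1.1625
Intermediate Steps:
J(U) = -10
g = -1/31 ≈ -0.032258
M(r, D) = -1/31
(-2140 - 1905)/(-3478 + (M(-42, J(6))/856 + 2234/(-1572))) = (-2140 - 1905)/(-3478 + (-1/31/856 + 2234/(-1572))) = -4045/(-3478 + (-1/31*1/856 + 2234*(-1/1572))) = -4045/(-3478 + (-1/26536 - 1117/786)) = -4045/(-3478 - 14820749/10428648) = -4045/(-36285658493/10428648) = -4045*(-10428648/36285658493) = 42183881160/36285658493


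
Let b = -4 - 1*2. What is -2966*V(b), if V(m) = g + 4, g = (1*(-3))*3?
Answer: 14830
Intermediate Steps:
b = -6 (b = -4 - 2 = -6)
g = -9 (g = -3*3 = -9)
V(m) = -5 (V(m) = -9 + 4 = -5)
-2966*V(b) = -2966*(-5) = 14830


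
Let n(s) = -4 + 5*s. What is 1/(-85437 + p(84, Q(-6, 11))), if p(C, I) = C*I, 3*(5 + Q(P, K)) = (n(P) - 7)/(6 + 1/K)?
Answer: -67/5765047 ≈ -1.1622e-5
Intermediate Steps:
Q(P, K) = -5 + (-11 + 5*P)/(3*(6 + 1/K)) (Q(P, K) = -5 + (((-4 + 5*P) - 7)/(6 + 1/K))/3 = -5 + ((-11 + 5*P)/(6 + 1/K))/3 = -5 + (-11 + 5*P)/(3*(6 + 1/K)))
1/(-85437 + p(84, Q(-6, 11))) = 1/(-85437 + 84*((-15 - 101*11 + 5*11*(-6))/(3*(1 + 6*11)))) = 1/(-85437 + 84*((-15 - 1111 - 330)/(3*(1 + 66)))) = 1/(-85437 + 84*((1/3)*(-1456)/67)) = 1/(-85437 + 84*((1/3)*(1/67)*(-1456))) = 1/(-85437 + 84*(-1456/201)) = 1/(-85437 - 40768/67) = 1/(-5765047/67) = -67/5765047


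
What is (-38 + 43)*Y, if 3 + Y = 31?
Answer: 140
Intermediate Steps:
Y = 28 (Y = -3 + 31 = 28)
(-38 + 43)*Y = (-38 + 43)*28 = 5*28 = 140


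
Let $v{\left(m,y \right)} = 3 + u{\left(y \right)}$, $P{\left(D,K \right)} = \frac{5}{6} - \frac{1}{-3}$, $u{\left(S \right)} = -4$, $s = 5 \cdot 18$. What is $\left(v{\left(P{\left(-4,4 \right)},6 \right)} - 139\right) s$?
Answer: $-12600$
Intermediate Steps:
$s = 90$
$P{\left(D,K \right)} = \frac{7}{6}$ ($P{\left(D,K \right)} = 5 \cdot \frac{1}{6} - - \frac{1}{3} = \frac{5}{6} + \frac{1}{3} = \frac{7}{6}$)
$v{\left(m,y \right)} = -1$ ($v{\left(m,y \right)} = 3 - 4 = -1$)
$\left(v{\left(P{\left(-4,4 \right)},6 \right)} - 139\right) s = \left(-1 - 139\right) 90 = \left(-140\right) 90 = -12600$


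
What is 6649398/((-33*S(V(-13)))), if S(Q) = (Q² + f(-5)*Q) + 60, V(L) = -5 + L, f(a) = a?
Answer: -369411/869 ≈ -425.10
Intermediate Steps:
S(Q) = 60 + Q² - 5*Q (S(Q) = (Q² - 5*Q) + 60 = 60 + Q² - 5*Q)
6649398/((-33*S(V(-13)))) = 6649398/((-33*(60 + (-5 - 13)² - 5*(-5 - 13)))) = 6649398/((-33*(60 + (-18)² - 5*(-18)))) = 6649398/((-33*(60 + 324 + 90))) = 6649398/((-33*474)) = 6649398/(-15642) = 6649398*(-1/15642) = -369411/869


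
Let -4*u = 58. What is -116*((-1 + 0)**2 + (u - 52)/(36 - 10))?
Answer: 2349/13 ≈ 180.69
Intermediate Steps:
u = -29/2 (u = -1/4*58 = -29/2 ≈ -14.500)
-116*((-1 + 0)**2 + (u - 52)/(36 - 10)) = -116*((-1 + 0)**2 + (-29/2 - 52)/(36 - 10)) = -116*((-1)**2 - 133/2/26) = -116*(1 - 133/2*1/26) = -116*(1 - 133/52) = -116*(-81/52) = 2349/13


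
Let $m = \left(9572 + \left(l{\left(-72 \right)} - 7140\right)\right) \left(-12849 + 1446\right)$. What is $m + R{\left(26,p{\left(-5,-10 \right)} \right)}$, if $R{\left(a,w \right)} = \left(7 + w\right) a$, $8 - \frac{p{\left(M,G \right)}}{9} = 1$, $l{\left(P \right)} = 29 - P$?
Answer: $-28881979$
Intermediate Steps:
$p{\left(M,G \right)} = 63$ ($p{\left(M,G \right)} = 72 - 9 = 63$)
$R{\left(a,w \right)} = a \left(7 + w\right)$
$m = -28883799$ ($m = \left(9572 + \left(\left(29 - -72\right) - 7140\right)\right) \left(-12849 + 1446\right) = \left(9572 + \left(\left(29 + 72\right) - 7140\right)\right) \left(-11403\right) = \left(9572 + \left(101 - 7140\right)\right) \left(-11403\right) = \left(9572 - 7039\right) \left(-11403\right) = 2533 \left(-11403\right) = -28883799$)
$m + R{\left(26,p{\left(-5,-10 \right)} \right)} = -28883799 + 26 \left(7 + 63\right) = -28883799 + 26 \cdot 70 = -28883799 + 1820 = -28881979$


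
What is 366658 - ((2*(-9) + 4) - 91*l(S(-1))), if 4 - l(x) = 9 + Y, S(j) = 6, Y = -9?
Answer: 367036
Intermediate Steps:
l(x) = 4 (l(x) = 4 - (9 - 9) = 4 - 1*0 = 4 + 0 = 4)
366658 - ((2*(-9) + 4) - 91*l(S(-1))) = 366658 - ((2*(-9) + 4) - 91*4) = 366658 - ((-18 + 4) - 364) = 366658 - (-14 - 364) = 366658 - 1*(-378) = 366658 + 378 = 367036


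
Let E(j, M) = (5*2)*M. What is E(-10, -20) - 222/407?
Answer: -2206/11 ≈ -200.55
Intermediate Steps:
E(j, M) = 10*M
E(-10, -20) - 222/407 = 10*(-20) - 222/407 = -200 - 222*1/407 = -200 - 6/11 = -2206/11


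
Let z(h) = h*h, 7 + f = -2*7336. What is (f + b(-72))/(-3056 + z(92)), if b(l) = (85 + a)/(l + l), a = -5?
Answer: -33029/12168 ≈ -2.7144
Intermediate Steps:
f = -14679 (f = -7 - 2*7336 = -7 - 14672 = -14679)
z(h) = h²
b(l) = 40/l (b(l) = (85 - 5)/(l + l) = 80/((2*l)) = 80*(1/(2*l)) = 40/l)
(f + b(-72))/(-3056 + z(92)) = (-14679 + 40/(-72))/(-3056 + 92²) = (-14679 + 40*(-1/72))/(-3056 + 8464) = (-14679 - 5/9)/5408 = -132116/9*1/5408 = -33029/12168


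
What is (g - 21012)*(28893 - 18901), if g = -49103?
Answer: -700589080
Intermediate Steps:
(g - 21012)*(28893 - 18901) = (-49103 - 21012)*(28893 - 18901) = -70115*9992 = -700589080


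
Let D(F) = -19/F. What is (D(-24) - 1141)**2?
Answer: 748843225/576 ≈ 1.3001e+6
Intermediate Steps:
(D(-24) - 1141)**2 = (-19/(-24) - 1141)**2 = (-19*(-1/24) - 1141)**2 = (19/24 - 1141)**2 = (-27365/24)**2 = 748843225/576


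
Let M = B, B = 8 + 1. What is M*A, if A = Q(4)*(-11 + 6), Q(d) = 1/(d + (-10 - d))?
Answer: 9/2 ≈ 4.5000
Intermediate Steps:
B = 9
M = 9
Q(d) = -⅒ (Q(d) = 1/(-10) = -⅒)
A = ½ (A = -(-11 + 6)/10 = -⅒*(-5) = ½ ≈ 0.50000)
M*A = 9*(½) = 9/2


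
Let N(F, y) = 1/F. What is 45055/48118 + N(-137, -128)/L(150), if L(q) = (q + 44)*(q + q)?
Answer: 179620744441/191832030600 ≈ 0.93634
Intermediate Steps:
L(q) = 2*q*(44 + q) (L(q) = (44 + q)*(2*q) = 2*q*(44 + q))
45055/48118 + N(-137, -128)/L(150) = 45055/48118 + 1/((-137)*((2*150*(44 + 150)))) = 45055*(1/48118) - 1/(137*(2*150*194)) = 45055/48118 - 1/137/58200 = 45055/48118 - 1/137*1/58200 = 45055/48118 - 1/7973400 = 179620744441/191832030600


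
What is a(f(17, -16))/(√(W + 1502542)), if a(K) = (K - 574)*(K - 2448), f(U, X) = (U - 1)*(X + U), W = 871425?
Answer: 1357056*√2373967/2373967 ≈ 880.77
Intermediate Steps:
f(U, X) = (-1 + U)*(U + X)
a(K) = (-2448 + K)*(-574 + K) (a(K) = (-574 + K)*(-2448 + K) = (-2448 + K)*(-574 + K))
a(f(17, -16))/(√(W + 1502542)) = (1405152 + (17² - 1*17 - 1*(-16) + 17*(-16))² - 3022*(17² - 1*17 - 1*(-16) + 17*(-16)))/(√(871425 + 1502542)) = (1405152 + (289 - 17 + 16 - 272)² - 3022*(289 - 17 + 16 - 272))/(√2373967) = (1405152 + 16² - 3022*16)*(√2373967/2373967) = (1405152 + 256 - 48352)*(√2373967/2373967) = 1357056*(√2373967/2373967) = 1357056*√2373967/2373967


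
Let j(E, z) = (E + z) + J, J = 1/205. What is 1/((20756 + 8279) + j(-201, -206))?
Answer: 205/5868741 ≈ 3.4931e-5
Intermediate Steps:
J = 1/205 ≈ 0.0048781
j(E, z) = 1/205 + E + z (j(E, z) = (E + z) + 1/205 = 1/205 + E + z)
1/((20756 + 8279) + j(-201, -206)) = 1/((20756 + 8279) + (1/205 - 201 - 206)) = 1/(29035 - 83434/205) = 1/(5868741/205) = 205/5868741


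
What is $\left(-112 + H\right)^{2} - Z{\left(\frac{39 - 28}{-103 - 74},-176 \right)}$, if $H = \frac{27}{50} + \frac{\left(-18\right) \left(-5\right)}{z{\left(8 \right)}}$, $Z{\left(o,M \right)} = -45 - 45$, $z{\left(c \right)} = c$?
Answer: $\frac{101320441}{10000} \approx 10132.0$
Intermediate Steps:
$Z{\left(o,M \right)} = -90$
$H = \frac{1179}{100}$ ($H = \frac{27}{50} + \frac{\left(-18\right) \left(-5\right)}{8} = 27 \cdot \frac{1}{50} + 90 \cdot \frac{1}{8} = \frac{27}{50} + \frac{45}{4} = \frac{1179}{100} \approx 11.79$)
$\left(-112 + H\right)^{2} - Z{\left(\frac{39 - 28}{-103 - 74},-176 \right)} = \left(-112 + \frac{1179}{100}\right)^{2} - -90 = \left(- \frac{10021}{100}\right)^{2} + 90 = \frac{100420441}{10000} + 90 = \frac{101320441}{10000}$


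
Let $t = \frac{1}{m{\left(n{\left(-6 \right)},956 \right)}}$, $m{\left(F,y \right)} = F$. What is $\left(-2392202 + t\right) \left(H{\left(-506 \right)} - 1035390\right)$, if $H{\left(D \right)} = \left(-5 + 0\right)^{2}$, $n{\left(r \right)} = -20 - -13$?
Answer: $\frac{17337616601475}{7} \approx 2.4768 \cdot 10^{12}$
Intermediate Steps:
$n{\left(r \right)} = -7$ ($n{\left(r \right)} = -20 + 13 = -7$)
$H{\left(D \right)} = 25$ ($H{\left(D \right)} = \left(-5\right)^{2} = 25$)
$t = - \frac{1}{7}$ ($t = \frac{1}{-7} = - \frac{1}{7} \approx -0.14286$)
$\left(-2392202 + t\right) \left(H{\left(-506 \right)} - 1035390\right) = \left(-2392202 - \frac{1}{7}\right) \left(25 - 1035390\right) = \left(- \frac{16745415}{7}\right) \left(-1035365\right) = \frac{17337616601475}{7}$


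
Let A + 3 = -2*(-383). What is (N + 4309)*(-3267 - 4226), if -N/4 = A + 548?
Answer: 7005955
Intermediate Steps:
A = 763 (A = -3 - 2*(-383) = -3 + 766 = 763)
N = -5244 (N = -4*(763 + 548) = -4*1311 = -5244)
(N + 4309)*(-3267 - 4226) = (-5244 + 4309)*(-3267 - 4226) = -935*(-7493) = 7005955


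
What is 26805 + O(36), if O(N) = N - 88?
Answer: 26753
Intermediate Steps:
O(N) = -88 + N
26805 + O(36) = 26805 + (-88 + 36) = 26805 - 52 = 26753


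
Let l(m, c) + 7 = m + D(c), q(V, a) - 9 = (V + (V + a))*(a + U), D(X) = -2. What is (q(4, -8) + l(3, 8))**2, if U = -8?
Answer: 9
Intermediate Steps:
q(V, a) = 9 + (-8 + a)*(a + 2*V) (q(V, a) = 9 + (V + (V + a))*(a - 8) = 9 + (a + 2*V)*(-8 + a) = 9 + (-8 + a)*(a + 2*V))
l(m, c) = -9 + m (l(m, c) = -7 + (m - 2) = -7 + (-2 + m) = -9 + m)
(q(4, -8) + l(3, 8))**2 = ((9 + (-8)**2 - 16*4 - 8*(-8) + 2*4*(-8)) + (-9 + 3))**2 = ((9 + 64 - 64 + 64 - 64) - 6)**2 = (9 - 6)**2 = 3**2 = 9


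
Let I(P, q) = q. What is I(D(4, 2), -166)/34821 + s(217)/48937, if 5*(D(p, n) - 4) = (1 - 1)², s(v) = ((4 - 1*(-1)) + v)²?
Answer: 1707994622/1704035277 ≈ 1.0023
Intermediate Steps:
s(v) = (5 + v)² (s(v) = ((4 + 1) + v)² = (5 + v)²)
D(p, n) = 4 (D(p, n) = 4 + (1 - 1)²/5 = 4 + (⅕)*0² = 4 + (⅕)*0 = 4 + 0 = 4)
I(D(4, 2), -166)/34821 + s(217)/48937 = -166/34821 + (5 + 217)²/48937 = -166*1/34821 + 222²*(1/48937) = -166/34821 + 49284*(1/48937) = -166/34821 + 49284/48937 = 1707994622/1704035277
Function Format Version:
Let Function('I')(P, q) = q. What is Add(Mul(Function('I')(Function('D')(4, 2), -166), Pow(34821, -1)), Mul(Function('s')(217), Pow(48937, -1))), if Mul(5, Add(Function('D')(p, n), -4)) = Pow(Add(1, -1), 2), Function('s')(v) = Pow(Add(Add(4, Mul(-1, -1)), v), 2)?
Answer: Rational(1707994622, 1704035277) ≈ 1.0023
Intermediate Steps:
Function('s')(v) = Pow(Add(5, v), 2) (Function('s')(v) = Pow(Add(Add(4, 1), v), 2) = Pow(Add(5, v), 2))
Function('D')(p, n) = 4 (Function('D')(p, n) = Add(4, Mul(Rational(1, 5), Pow(Add(1, -1), 2))) = Add(4, Mul(Rational(1, 5), Pow(0, 2))) = Add(4, Mul(Rational(1, 5), 0)) = Add(4, 0) = 4)
Add(Mul(Function('I')(Function('D')(4, 2), -166), Pow(34821, -1)), Mul(Function('s')(217), Pow(48937, -1))) = Add(Mul(-166, Pow(34821, -1)), Mul(Pow(Add(5, 217), 2), Pow(48937, -1))) = Add(Mul(-166, Rational(1, 34821)), Mul(Pow(222, 2), Rational(1, 48937))) = Add(Rational(-166, 34821), Mul(49284, Rational(1, 48937))) = Add(Rational(-166, 34821), Rational(49284, 48937)) = Rational(1707994622, 1704035277)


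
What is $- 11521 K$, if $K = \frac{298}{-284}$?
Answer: $\frac{1716629}{142} \approx 12089.0$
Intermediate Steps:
$K = - \frac{149}{142}$ ($K = 298 \left(- \frac{1}{284}\right) = - \frac{149}{142} \approx -1.0493$)
$- 11521 K = \left(-11521\right) \left(- \frac{149}{142}\right) = \frac{1716629}{142}$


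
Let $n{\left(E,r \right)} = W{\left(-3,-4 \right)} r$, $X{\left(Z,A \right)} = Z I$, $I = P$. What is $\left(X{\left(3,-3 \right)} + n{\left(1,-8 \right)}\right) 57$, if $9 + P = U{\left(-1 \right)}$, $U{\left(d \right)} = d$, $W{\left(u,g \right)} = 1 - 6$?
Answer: $570$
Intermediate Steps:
$W{\left(u,g \right)} = -5$ ($W{\left(u,g \right)} = 1 - 6 = -5$)
$P = -10$ ($P = -9 - 1 = -10$)
$I = -10$
$X{\left(Z,A \right)} = - 10 Z$ ($X{\left(Z,A \right)} = Z \left(-10\right) = - 10 Z$)
$n{\left(E,r \right)} = - 5 r$
$\left(X{\left(3,-3 \right)} + n{\left(1,-8 \right)}\right) 57 = \left(\left(-10\right) 3 - -40\right) 57 = \left(-30 + 40\right) 57 = 10 \cdot 57 = 570$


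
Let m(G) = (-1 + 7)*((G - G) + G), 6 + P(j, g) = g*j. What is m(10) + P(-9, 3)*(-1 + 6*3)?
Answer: -501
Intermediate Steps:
P(j, g) = -6 + g*j
m(G) = 6*G (m(G) = 6*(0 + G) = 6*G)
m(10) + P(-9, 3)*(-1 + 6*3) = 6*10 + (-6 + 3*(-9))*(-1 + 6*3) = 60 + (-6 - 27)*(-1 + 18) = 60 - 33*17 = 60 - 561 = -501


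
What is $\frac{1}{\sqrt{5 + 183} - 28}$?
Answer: $- \frac{7}{149} - \frac{\sqrt{47}}{298} \approx -0.069985$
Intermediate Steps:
$\frac{1}{\sqrt{5 + 183} - 28} = \frac{1}{\sqrt{188} - 28} = \frac{1}{2 \sqrt{47} - 28} = \frac{1}{-28 + 2 \sqrt{47}}$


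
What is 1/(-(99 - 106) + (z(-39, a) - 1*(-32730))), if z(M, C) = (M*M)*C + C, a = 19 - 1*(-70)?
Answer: 1/168195 ≈ 5.9455e-6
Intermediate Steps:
a = 89 (a = 19 + 70 = 89)
z(M, C) = C + C*M**2 (z(M, C) = M**2*C + C = C*M**2 + C = C + C*M**2)
1/(-(99 - 106) + (z(-39, a) - 1*(-32730))) = 1/(-(99 - 106) + (89*(1 + (-39)**2) - 1*(-32730))) = 1/(-1*(-7) + (89*(1 + 1521) + 32730)) = 1/(7 + (89*1522 + 32730)) = 1/(7 + (135458 + 32730)) = 1/(7 + 168188) = 1/168195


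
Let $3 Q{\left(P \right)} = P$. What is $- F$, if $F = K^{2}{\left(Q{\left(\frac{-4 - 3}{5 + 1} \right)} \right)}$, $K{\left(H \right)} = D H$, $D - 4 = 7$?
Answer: $- \frac{5929}{324} \approx -18.299$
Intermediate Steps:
$Q{\left(P \right)} = \frac{P}{3}$
$D = 11$ ($D = 4 + 7 = 11$)
$K{\left(H \right)} = 11 H$
$F = \frac{5929}{324}$ ($F = \left(11 \frac{\left(-4 - 3\right) \frac{1}{5 + 1}}{3}\right)^{2} = \left(11 \frac{\left(-7\right) \frac{1}{6}}{3}\right)^{2} = \left(11 \cdot \frac{1}{3} \left(- \frac{7}{6}\right)\right)^{2} = \left(11 \left(- \frac{7}{18}\right)\right)^{2} = \left(- \frac{77}{18}\right)^{2} = \frac{5929}{324} \approx 18.299$)
$- F = \left(-1\right) \frac{5929}{324} = - \frac{5929}{324}$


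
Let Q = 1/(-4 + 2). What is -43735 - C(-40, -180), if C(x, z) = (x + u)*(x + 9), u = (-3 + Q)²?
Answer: -178381/4 ≈ -44595.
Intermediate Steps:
Q = -½ (Q = 1/(-2) = -½ ≈ -0.50000)
u = 49/4 (u = (-3 - ½)² = (-7/2)² = 49/4 ≈ 12.250)
C(x, z) = (9 + x)*(49/4 + x) (C(x, z) = (x + 49/4)*(x + 9) = (49/4 + x)*(9 + x) = (9 + x)*(49/4 + x))
-43735 - C(-40, -180) = -43735 - (441/4 + (-40)² + (85/4)*(-40)) = -43735 - (441/4 + 1600 - 850) = -43735 - 1*3441/4 = -43735 - 3441/4 = -178381/4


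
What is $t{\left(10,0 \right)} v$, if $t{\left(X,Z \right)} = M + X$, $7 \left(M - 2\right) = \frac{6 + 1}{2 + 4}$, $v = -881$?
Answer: $- \frac{64313}{6} \approx -10719.0$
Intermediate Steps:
$M = \frac{13}{6}$ ($M = 2 + \frac{\left(6 + 1\right) \frac{1}{2 + 4}}{7} = 2 + \frac{7 \cdot \frac{1}{6}}{7} = 2 + \frac{1}{7} \cdot \frac{7}{6} = 2 + \frac{1}{6} = \frac{13}{6} \approx 2.1667$)
$t{\left(X,Z \right)} = \frac{13}{6} + X$
$t{\left(10,0 \right)} v = \left(\frac{13}{6} + 10\right) \left(-881\right) = \frac{73}{6} \left(-881\right) = - \frac{64313}{6}$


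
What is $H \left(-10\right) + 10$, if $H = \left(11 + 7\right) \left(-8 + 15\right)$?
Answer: $-1250$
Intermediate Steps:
$H = 126$ ($H = 18 \cdot 7 = 126$)
$H \left(-10\right) + 10 = 126 \left(-10\right) + 10 = -1260 + 10 = -1250$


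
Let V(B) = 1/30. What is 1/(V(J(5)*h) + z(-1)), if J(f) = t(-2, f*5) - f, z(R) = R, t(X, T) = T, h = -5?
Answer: -30/29 ≈ -1.0345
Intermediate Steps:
J(f) = 4*f (J(f) = f*5 - f = 5*f - f = 4*f)
V(B) = 1/30
1/(V(J(5)*h) + z(-1)) = 1/(1/30 - 1) = 1/(-29/30) = -30/29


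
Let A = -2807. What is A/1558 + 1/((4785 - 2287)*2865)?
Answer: -5022262958/2787561915 ≈ -1.8017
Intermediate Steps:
A/1558 + 1/((4785 - 2287)*2865) = -2807/1558 + 1/((4785 - 2287)*2865) = -2807*1/1558 + (1/2865)/2498 = -2807/1558 + (1/2498)*(1/2865) = -2807/1558 + 1/7156770 = -5022262958/2787561915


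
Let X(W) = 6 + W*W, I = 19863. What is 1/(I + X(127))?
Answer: 1/35998 ≈ 2.7779e-5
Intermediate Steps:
X(W) = 6 + W²
1/(I + X(127)) = 1/(19863 + (6 + 127²)) = 1/(19863 + (6 + 16129)) = 1/(19863 + 16135) = 1/35998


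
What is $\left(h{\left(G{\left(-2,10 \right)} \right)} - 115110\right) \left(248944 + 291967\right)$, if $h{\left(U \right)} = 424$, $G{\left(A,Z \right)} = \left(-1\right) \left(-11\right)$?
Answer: $-62034918946$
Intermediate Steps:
$G{\left(A,Z \right)} = 11$
$\left(h{\left(G{\left(-2,10 \right)} \right)} - 115110\right) \left(248944 + 291967\right) = \left(424 - 115110\right) \left(248944 + 291967\right) = \left(-114686\right) 540911 = -62034918946$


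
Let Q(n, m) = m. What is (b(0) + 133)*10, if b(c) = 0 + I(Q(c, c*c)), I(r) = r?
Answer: 1330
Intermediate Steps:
b(c) = c**2 (b(c) = 0 + c*c = 0 + c**2 = c**2)
(b(0) + 133)*10 = (0**2 + 133)*10 = (0 + 133)*10 = 133*10 = 1330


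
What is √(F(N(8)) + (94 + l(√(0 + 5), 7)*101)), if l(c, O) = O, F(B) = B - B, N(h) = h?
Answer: 3*√89 ≈ 28.302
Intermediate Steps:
F(B) = 0
√(F(N(8)) + (94 + l(√(0 + 5), 7)*101)) = √(0 + (94 + 7*101)) = √(0 + (94 + 707)) = √(0 + 801) = √801 = 3*√89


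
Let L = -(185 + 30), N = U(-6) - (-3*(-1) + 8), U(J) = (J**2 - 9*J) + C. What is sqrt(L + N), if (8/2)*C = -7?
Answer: I*sqrt(551)/2 ≈ 11.737*I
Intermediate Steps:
C = -7/4 (C = (1/4)*(-7) = -7/4 ≈ -1.7500)
U(J) = -7/4 + J**2 - 9*J (U(J) = (J**2 - 9*J) - 7/4 = -7/4 + J**2 - 9*J)
N = 309/4 (N = (-7/4 + (-6)**2 - 9*(-6)) - (-3*(-1) + 8) = (-7/4 + 36 + 54) - (3 + 8) = 353/4 - 1*11 = 353/4 - 11 = 309/4 ≈ 77.250)
L = -215 (L = -1*215 = -215)
sqrt(L + N) = sqrt(-215 + 309/4) = sqrt(-551/4) = I*sqrt(551)/2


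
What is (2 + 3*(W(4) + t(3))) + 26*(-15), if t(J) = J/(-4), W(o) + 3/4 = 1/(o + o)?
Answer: -3137/8 ≈ -392.13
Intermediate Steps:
W(o) = -¾ + 1/(2*o) (W(o) = -¾ + 1/(o + o) = -¾ + 1/(2*o))
t(J) = -J/4 (t(J) = J*(-¼) = -J/4)
(2 + 3*(W(4) + t(3))) + 26*(-15) = (2 + 3*((¼)*(2 - 3*4)/4 - ¼*3)) + 26*(-15) = (2 + 3*((¼)*(¼)*(2 - 12) - ¾)) - 390 = (2 + 3*((¼)*(¼)*(-10) - ¾)) - 390 = (2 + 3*(-5/8 - ¾)) - 390 = (2 + 3*(-11/8)) - 390 = (2 - 33/8) - 390 = -17/8 - 390 = -3137/8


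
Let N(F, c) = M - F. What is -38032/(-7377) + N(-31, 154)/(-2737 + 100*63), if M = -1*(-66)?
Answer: 136223585/26284251 ≈ 5.1827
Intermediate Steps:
M = 66
N(F, c) = 66 - F
-38032/(-7377) + N(-31, 154)/(-2737 + 100*63) = -38032/(-7377) + (66 - 1*(-31))/(-2737 + 100*63) = -38032*(-1/7377) + (66 + 31)/(-2737 + 6300) = 38032/7377 + 97/3563 = 136223585/26284251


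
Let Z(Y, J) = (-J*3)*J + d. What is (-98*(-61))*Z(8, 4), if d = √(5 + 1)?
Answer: -286944 + 5978*√6 ≈ -2.7230e+5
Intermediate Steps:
d = √6 ≈ 2.4495
Z(Y, J) = √6 - 3*J² (Z(Y, J) = (-J*3)*J + √6 = (-3*J)*J + √6 = -3*J² + √6 = √6 - 3*J²)
(-98*(-61))*Z(8, 4) = (-98*(-61))*(√6 - 3*4²) = 5978*(√6 - 3*16) = 5978*(√6 - 48) = 5978*(-48 + √6) = -286944 + 5978*√6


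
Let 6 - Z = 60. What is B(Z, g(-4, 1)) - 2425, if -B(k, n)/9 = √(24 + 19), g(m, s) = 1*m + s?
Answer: -2425 - 9*√43 ≈ -2484.0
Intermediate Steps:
g(m, s) = m + s
Z = -54 (Z = 6 - 1*60 = 6 - 60 = -54)
B(k, n) = -9*√43 (B(k, n) = -9*√(24 + 19) = -9*√43)
B(Z, g(-4, 1)) - 2425 = -9*√43 - 2425 = -2425 - 9*√43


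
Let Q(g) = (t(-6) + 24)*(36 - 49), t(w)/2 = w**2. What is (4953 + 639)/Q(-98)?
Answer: -233/52 ≈ -4.4808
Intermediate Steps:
t(w) = 2*w**2
Q(g) = -1248 (Q(g) = (2*(-6)**2 + 24)*(36 - 49) = (2*36 + 24)*(-13) = (72 + 24)*(-13) = 96*(-13) = -1248)
(4953 + 639)/Q(-98) = (4953 + 639)/(-1248) = 5592*(-1/1248) = -233/52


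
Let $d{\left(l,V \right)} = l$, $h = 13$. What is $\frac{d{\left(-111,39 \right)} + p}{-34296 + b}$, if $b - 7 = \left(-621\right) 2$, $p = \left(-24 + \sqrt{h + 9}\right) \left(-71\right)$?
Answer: $- \frac{1593}{35531} + \frac{71 \sqrt{22}}{35531} \approx -0.035461$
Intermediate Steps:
$p = 1704 - 71 \sqrt{22}$ ($p = \left(-24 + \sqrt{13 + 9}\right) \left(-71\right) = \left(-24 + \sqrt{22}\right) \left(-71\right) = 1704 - 71 \sqrt{22} \approx 1371.0$)
$b = -1235$ ($b = 7 - 1242 = -1235$)
$\frac{d{\left(-111,39 \right)} + p}{-34296 + b} = \frac{-111 + \left(1704 - 71 \sqrt{22}\right)}{-34296 - 1235} = \frac{1593 - 71 \sqrt{22}}{-35531} = \left(1593 - 71 \sqrt{22}\right) \left(- \frac{1}{35531}\right) = - \frac{1593}{35531} + \frac{71 \sqrt{22}}{35531}$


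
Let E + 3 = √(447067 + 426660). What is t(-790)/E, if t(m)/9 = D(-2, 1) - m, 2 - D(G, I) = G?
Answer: 10719/436859 + 3573*√873727/436859 ≈ 7.6696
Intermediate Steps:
E = -3 + √873727 (E = -3 + √(447067 + 426660) = -3 + √873727 ≈ 931.73)
D(G, I) = 2 - G
t(m) = 36 - 9*m (t(m) = 9*((2 - 1*(-2)) - m) = 9*((2 + 2) - m) = 9*(4 - m) = 36 - 9*m)
t(-790)/E = (36 - 9*(-790))/(-3 + √873727) = (36 + 7110)/(-3 + √873727) = 7146/(-3 + √873727)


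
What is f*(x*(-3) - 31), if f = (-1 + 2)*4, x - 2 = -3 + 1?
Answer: -124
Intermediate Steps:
x = 0 (x = 2 + (-3 + 1) = 2 - 2 = 0)
f = 4 (f = 1*4 = 4)
f*(x*(-3) - 31) = 4*(0*(-3) - 31) = 4*(0 - 31) = 4*(-31) = -124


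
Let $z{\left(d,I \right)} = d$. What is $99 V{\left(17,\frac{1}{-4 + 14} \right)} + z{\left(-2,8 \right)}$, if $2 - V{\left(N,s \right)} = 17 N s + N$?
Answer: $- \frac{43481}{10} \approx -4348.1$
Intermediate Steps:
$V{\left(N,s \right)} = 2 - N - 17 N s$ ($V{\left(N,s \right)} = 2 - \left(17 N s + N\right) = 2 - \left(N + 17 N s\right) = 2 - N - 17 N s$)
$99 V{\left(17,\frac{1}{-4 + 14} \right)} + z{\left(-2,8 \right)} = 99 \left(2 - 17 - \frac{289}{-4 + 14}\right) - 2 = 99 \left(2 - 17 - \frac{289}{10}\right) - 2 = 99 \left(- \frac{439}{10}\right) - 2 = - \frac{43461}{10} - 2 = - \frac{43481}{10}$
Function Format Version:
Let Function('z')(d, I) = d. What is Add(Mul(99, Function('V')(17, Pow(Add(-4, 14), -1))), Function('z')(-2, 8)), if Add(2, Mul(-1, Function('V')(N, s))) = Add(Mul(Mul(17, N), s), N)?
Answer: Rational(-43481, 10) ≈ -4348.1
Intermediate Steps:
Function('V')(N, s) = Add(2, Mul(-1, N), Mul(-17, N, s)) (Function('V')(N, s) = Add(2, Mul(-1, Add(Mul(Mul(17, N), s), N))) = Add(2, Mul(-1, Add(Mul(17, N, s), N))) = Add(2, Mul(-1, Add(N, Mul(17, N, s)))) = Add(2, Add(Mul(-1, N), Mul(-17, N, s))) = Add(2, Mul(-1, N), Mul(-17, N, s)))
Add(Mul(99, Function('V')(17, Pow(Add(-4, 14), -1))), Function('z')(-2, 8)) = Add(Mul(99, Add(2, Mul(-1, 17), Mul(-17, 17, Pow(Add(-4, 14), -1)))), -2) = Add(Mul(99, Add(2, -17, Mul(-17, 17, Pow(10, -1)))), -2) = Add(Mul(99, Add(2, -17, Mul(-17, 17, Rational(1, 10)))), -2) = Add(Mul(99, Add(2, -17, Rational(-289, 10))), -2) = Add(Mul(99, Rational(-439, 10)), -2) = Add(Rational(-43461, 10), -2) = Rational(-43481, 10)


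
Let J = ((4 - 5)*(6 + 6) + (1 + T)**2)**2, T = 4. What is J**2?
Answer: 28561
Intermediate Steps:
J = 169 (J = ((4 - 5)*(6 + 6) + (1 + 4)**2)**2 = (-1*12 + 5**2)**2 = (-12 + 25)**2 = 13**2 = 169)
J**2 = 169**2 = 28561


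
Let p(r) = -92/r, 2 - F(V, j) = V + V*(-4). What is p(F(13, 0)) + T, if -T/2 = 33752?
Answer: -2767756/41 ≈ -67506.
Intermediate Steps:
F(V, j) = 2 + 3*V (F(V, j) = 2 - (V + V*(-4)) = 2 - (V - 4*V) = 2 - (-3)*V = 2 + 3*V)
T = -67504 (T = -2*33752 = -67504)
p(F(13, 0)) + T = -92/(2 + 3*13) - 67504 = -92/(2 + 39) - 67504 = -92/41 - 67504 = -2767756/41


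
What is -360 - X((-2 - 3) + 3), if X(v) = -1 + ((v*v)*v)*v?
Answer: -375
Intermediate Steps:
X(v) = -1 + v⁴ (X(v) = -1 + (v²*v)*v = -1 + v³*v = -1 + v⁴)
-360 - X((-2 - 3) + 3) = -360 - (-1 + ((-2 - 3) + 3)⁴) = -360 - (-1 + (-5 + 3)⁴) = -360 - (-1 + (-2)⁴) = -360 - (-1 + 16) = -360 - 1*15 = -360 - 15 = -375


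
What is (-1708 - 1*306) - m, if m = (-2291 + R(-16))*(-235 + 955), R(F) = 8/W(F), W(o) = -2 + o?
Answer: 1647826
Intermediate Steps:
R(F) = 8/(-2 + F)
m = -1649840 (m = (-2291 + 8/(-2 - 16))*(-235 + 955) = (-2291 + 8/(-18))*720 = (-2291 + 8*(-1/18))*720 = (-2291 - 4/9)*720 = -20623/9*720 = -1649840)
(-1708 - 1*306) - m = (-1708 - 1*306) - 1*(-1649840) = (-1708 - 306) + 1649840 = -2014 + 1649840 = 1647826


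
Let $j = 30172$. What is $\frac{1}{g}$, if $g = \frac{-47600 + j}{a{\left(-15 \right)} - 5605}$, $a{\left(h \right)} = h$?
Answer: $\frac{1405}{4357} \approx 0.32247$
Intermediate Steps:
$g = \frac{4357}{1405}$ ($g = \frac{-47600 + 30172}{-15 - 5605} = - \frac{17428}{-5620} = \left(-17428\right) \left(- \frac{1}{5620}\right) = \frac{4357}{1405} \approx 3.1011$)
$\frac{1}{g} = \frac{1}{\frac{4357}{1405}} = \frac{1405}{4357}$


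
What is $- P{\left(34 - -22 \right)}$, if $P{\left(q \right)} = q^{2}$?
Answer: $-3136$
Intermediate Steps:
$- P{\left(34 - -22 \right)} = - \left(34 - -22\right)^{2} = - \left(34 + 22\right)^{2} = - 56^{2} = \left(-1\right) 3136 = -3136$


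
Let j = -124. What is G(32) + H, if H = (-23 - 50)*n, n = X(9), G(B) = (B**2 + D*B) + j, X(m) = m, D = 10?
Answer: 563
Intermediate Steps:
G(B) = -124 + B**2 + 10*B (G(B) = (B**2 + 10*B) - 124 = -124 + B**2 + 10*B)
n = 9
H = -657 (H = (-23 - 50)*9 = -73*9 = -657)
G(32) + H = (-124 + 32**2 + 10*32) - 657 = (-124 + 1024 + 320) - 657 = 1220 - 657 = 563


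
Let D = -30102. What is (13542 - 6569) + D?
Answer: -23129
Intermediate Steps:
(13542 - 6569) + D = (13542 - 6569) - 30102 = 6973 - 30102 = -23129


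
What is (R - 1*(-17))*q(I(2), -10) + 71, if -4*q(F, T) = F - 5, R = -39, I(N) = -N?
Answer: 65/2 ≈ 32.500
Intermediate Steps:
q(F, T) = 5/4 - F/4 (q(F, T) = -(F - 5)/4 = -(-5 + F)/4 = 5/4 - F/4)
(R - 1*(-17))*q(I(2), -10) + 71 = (-39 - 1*(-17))*(5/4 - (-1)*2/4) + 71 = (-39 + 17)*(5/4 - ¼*(-2)) + 71 = -22*(5/4 + ½) + 71 = -22*7/4 + 71 = -77/2 + 71 = 65/2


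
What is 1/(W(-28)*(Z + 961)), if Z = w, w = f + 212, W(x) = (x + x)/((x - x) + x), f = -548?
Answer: 1/1250 ≈ 0.00080000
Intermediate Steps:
W(x) = 2 (W(x) = (2*x)/(0 + x) = (2*x)/x = 2)
w = -336 (w = -548 + 212 = -336)
Z = -336
1/(W(-28)*(Z + 961)) = 1/(2*(-336 + 961)) = 1/(2*625) = 1/1250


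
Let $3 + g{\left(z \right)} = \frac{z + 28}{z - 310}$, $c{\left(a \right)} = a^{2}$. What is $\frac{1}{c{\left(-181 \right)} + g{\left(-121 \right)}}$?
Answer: $\frac{431}{14118791} \approx 3.0527 \cdot 10^{-5}$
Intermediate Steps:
$g{\left(z \right)} = -3 + \frac{28 + z}{-310 + z}$ ($g{\left(z \right)} = -3 + \frac{z + 28}{z - 310} = -3 + \frac{28 + z}{-310 + z}$)
$\frac{1}{c{\left(-181 \right)} + g{\left(-121 \right)}} = \frac{1}{\left(-181\right)^{2} + \frac{2 \left(479 - -121\right)}{-310 - 121}} = \frac{1}{32761 + \frac{2 \left(479 + 121\right)}{-431}} = \frac{1}{32761 + 2 \left(- \frac{1}{431}\right) 600} = \frac{1}{32761 - \frac{1200}{431}} = \frac{1}{\frac{14118791}{431}} = \frac{431}{14118791}$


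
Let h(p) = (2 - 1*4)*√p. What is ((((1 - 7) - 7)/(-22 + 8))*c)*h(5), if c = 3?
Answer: -39*√5/7 ≈ -12.458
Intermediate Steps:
h(p) = -2*√p (h(p) = (2 - 4)*√p = -2*√p)
((((1 - 7) - 7)/(-22 + 8))*c)*h(5) = ((((1 - 7) - 7)/(-22 + 8))*3)*(-2*√5) = (((-6 - 7)/(-14))*3)*(-2*√5) = (-13*(-1/14)*3)*(-2*√5) = ((13/14)*3)*(-2*√5) = 39*(-2*√5)/14 = -39*√5/7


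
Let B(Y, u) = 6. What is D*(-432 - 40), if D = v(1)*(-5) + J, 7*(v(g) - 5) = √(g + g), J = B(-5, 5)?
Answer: 8968 + 2360*√2/7 ≈ 9444.8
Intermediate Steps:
J = 6
v(g) = 5 + √2*√g/7 (v(g) = 5 + √(g + g)/7 = 5 + √(2*g)/7 = 5 + (√2*√g)/7 = 5 + √2*√g/7)
D = -19 - 5*√2/7 (D = (5 + √2*√1/7)*(-5) + 6 = (5 + (⅐)*√2*1)*(-5) + 6 = (5 + √2/7)*(-5) + 6 = (-25 - 5*√2/7) + 6 = -19 - 5*√2/7 ≈ -20.010)
D*(-432 - 40) = (-19 - 5*√2/7)*(-432 - 40) = (-19 - 5*√2/7)*(-472) = 8968 + 2360*√2/7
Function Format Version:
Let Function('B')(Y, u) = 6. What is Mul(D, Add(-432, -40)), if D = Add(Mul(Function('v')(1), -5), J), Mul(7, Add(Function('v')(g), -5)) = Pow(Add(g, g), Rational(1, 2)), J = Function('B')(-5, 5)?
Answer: Add(8968, Mul(Rational(2360, 7), Pow(2, Rational(1, 2)))) ≈ 9444.8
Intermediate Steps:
J = 6
Function('v')(g) = Add(5, Mul(Rational(1, 7), Pow(2, Rational(1, 2)), Pow(g, Rational(1, 2)))) (Function('v')(g) = Add(5, Mul(Rational(1, 7), Pow(Add(g, g), Rational(1, 2)))) = Add(5, Mul(Rational(1, 7), Pow(Mul(2, g), Rational(1, 2)))) = Add(5, Mul(Rational(1, 7), Mul(Pow(2, Rational(1, 2)), Pow(g, Rational(1, 2))))) = Add(5, Mul(Rational(1, 7), Pow(2, Rational(1, 2)), Pow(g, Rational(1, 2)))))
D = Add(-19, Mul(Rational(-5, 7), Pow(2, Rational(1, 2)))) (D = Add(Mul(Add(5, Mul(Rational(1, 7), Pow(2, Rational(1, 2)), Pow(1, Rational(1, 2)))), -5), 6) = Add(Mul(Add(5, Mul(Rational(1, 7), Pow(2, Rational(1, 2)), 1)), -5), 6) = Add(Mul(Add(5, Mul(Rational(1, 7), Pow(2, Rational(1, 2)))), -5), 6) = Add(Add(-25, Mul(Rational(-5, 7), Pow(2, Rational(1, 2)))), 6) = Add(-19, Mul(Rational(-5, 7), Pow(2, Rational(1, 2)))) ≈ -20.010)
Mul(D, Add(-432, -40)) = Mul(Add(-19, Mul(Rational(-5, 7), Pow(2, Rational(1, 2)))), Add(-432, -40)) = Mul(Add(-19, Mul(Rational(-5, 7), Pow(2, Rational(1, 2)))), -472) = Add(8968, Mul(Rational(2360, 7), Pow(2, Rational(1, 2))))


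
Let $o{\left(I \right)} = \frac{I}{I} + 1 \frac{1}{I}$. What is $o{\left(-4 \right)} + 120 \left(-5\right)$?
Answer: $- \frac{2397}{4} \approx -599.25$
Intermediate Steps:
$o{\left(I \right)} = 1 + \frac{1}{I}$
$o{\left(-4 \right)} + 120 \left(-5\right) = \frac{1 - 4}{-4} + 120 \left(-5\right) = \left(- \frac{1}{4}\right) \left(-3\right) - 600 = \frac{3}{4} - 600 = - \frac{2397}{4}$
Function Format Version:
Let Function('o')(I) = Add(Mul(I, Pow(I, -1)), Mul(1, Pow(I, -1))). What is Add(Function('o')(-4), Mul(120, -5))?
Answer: Rational(-2397, 4) ≈ -599.25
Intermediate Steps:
Function('o')(I) = Add(1, Pow(I, -1))
Add(Function('o')(-4), Mul(120, -5)) = Add(Mul(Pow(-4, -1), Add(1, -4)), Mul(120, -5)) = Add(Mul(Rational(-1, 4), -3), -600) = Add(Rational(3, 4), -600) = Rational(-2397, 4)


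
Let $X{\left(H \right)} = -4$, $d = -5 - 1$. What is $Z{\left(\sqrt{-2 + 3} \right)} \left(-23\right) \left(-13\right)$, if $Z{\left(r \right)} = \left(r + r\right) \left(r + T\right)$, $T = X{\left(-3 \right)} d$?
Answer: $14950$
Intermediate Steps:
$d = -6$ ($d = -5 - 1 = -6$)
$T = 24$ ($T = \left(-4\right) \left(-6\right) = 24$)
$Z{\left(r \right)} = 2 r \left(24 + r\right)$ ($Z{\left(r \right)} = \left(r + r\right) \left(r + 24\right) = 2 r \left(24 + r\right)$)
$Z{\left(\sqrt{-2 + 3} \right)} \left(-23\right) \left(-13\right) = 2 \sqrt{-2 + 3} \left(24 + \sqrt{-2 + 3}\right) \left(-23\right) \left(-13\right) = 2 \sqrt{1} \left(24 + \sqrt{1}\right) \left(-23\right) \left(-13\right) = 2 \cdot 1 \left(24 + 1\right) \left(-23\right) \left(-13\right) = 2 \cdot 1 \cdot 25 \left(-23\right) \left(-13\right) = 50 \left(-23\right) \left(-13\right) = \left(-1150\right) \left(-13\right) = 14950$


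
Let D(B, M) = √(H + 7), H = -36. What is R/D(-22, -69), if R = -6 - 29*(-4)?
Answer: -110*I*√29/29 ≈ -20.426*I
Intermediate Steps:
D(B, M) = I*√29 (D(B, M) = √(-36 + 7) = √(-29) = I*√29)
R = 110 (R = -6 + 116 = 110)
R/D(-22, -69) = 110/((I*√29)) = 110*(-I*√29/29) = -110*I*√29/29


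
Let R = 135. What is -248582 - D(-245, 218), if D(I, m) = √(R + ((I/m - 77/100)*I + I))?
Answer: -248582 - √420580315/1090 ≈ -2.4860e+5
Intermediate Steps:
D(I, m) = √(135 + I + I*(-77/100 + I/m)) (D(I, m) = √(135 + ((I/m - 77/100)*I + I)) = √(135 + ((-77/100 + I/m)*I + I)) = √(135 + (I*(-77/100 + I/m) + I)) = √(135 + (I + I*(-77/100 + I/m))) = √(135 + I + I*(-77/100 + I/m)))
-248582 - D(-245, 218) = -248582 - √(13500 + 23*(-245) + 100*(-245)²/218)/10 = -248582 - √(13500 - 5635 + 100*60025*(1/218))/10 = -248582 - √(13500 - 5635 + 3001250/109)/10 = -248582 - √(3858535/109)/10 = -248582 - √420580315/109/10 = -248582 - √420580315/1090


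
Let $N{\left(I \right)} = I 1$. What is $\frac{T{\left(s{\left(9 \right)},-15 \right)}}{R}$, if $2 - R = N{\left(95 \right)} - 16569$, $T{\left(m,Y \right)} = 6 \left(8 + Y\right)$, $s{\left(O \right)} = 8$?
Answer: $- \frac{7}{2746} \approx -0.0025492$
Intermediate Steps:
$N{\left(I \right)} = I$
$T{\left(m,Y \right)} = 48 + 6 Y$
$R = 16476$ ($R = 2 - \left(95 - 16569\right) = 2 - -16474 = 2 + 16474 = 16476$)
$\frac{T{\left(s{\left(9 \right)},-15 \right)}}{R} = \frac{48 + 6 \left(-15\right)}{16476} = \left(48 - 90\right) \frac{1}{16476} = \left(-42\right) \frac{1}{16476} = - \frac{7}{2746}$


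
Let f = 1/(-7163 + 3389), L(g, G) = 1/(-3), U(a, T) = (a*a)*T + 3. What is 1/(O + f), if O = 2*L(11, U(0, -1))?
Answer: -1258/839 ≈ -1.4994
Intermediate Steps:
U(a, T) = 3 + T*a² (U(a, T) = a²*T + 3 = T*a² + 3 = 3 + T*a²)
L(g, G) = -⅓
f = -1/3774 (f = 1/(-3774) = -1/3774 ≈ -0.00026497)
O = -⅔ (O = 2*(-⅓) = -⅔ ≈ -0.66667)
1/(O + f) = 1/(-⅔ - 1/3774) = 1/(-839/1258) = -1258/839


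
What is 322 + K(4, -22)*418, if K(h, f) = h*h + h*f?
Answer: -29774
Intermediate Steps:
K(h, f) = h² + f*h
322 + K(4, -22)*418 = 322 + (4*(-22 + 4))*418 = 322 + (4*(-18))*418 = 322 - 72*418 = 322 - 30096 = -29774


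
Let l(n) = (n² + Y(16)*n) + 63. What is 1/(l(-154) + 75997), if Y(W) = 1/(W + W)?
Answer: 16/1596339 ≈ 1.0023e-5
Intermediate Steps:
Y(W) = 1/(2*W)
l(n) = 63 + n² + n/32 (l(n) = (n² + ((½)/16)*n) + 63 = (n² + ((½)*(1/16))*n) + 63 = (n² + n/32) + 63 = 63 + n² + n/32)
1/(l(-154) + 75997) = 1/((63 + (-154)² + (1/32)*(-154)) + 75997) = 1/((63 + 23716 - 77/16) + 75997) = 1/(380387/16 + 75997) = 1/(1596339/16) = 16/1596339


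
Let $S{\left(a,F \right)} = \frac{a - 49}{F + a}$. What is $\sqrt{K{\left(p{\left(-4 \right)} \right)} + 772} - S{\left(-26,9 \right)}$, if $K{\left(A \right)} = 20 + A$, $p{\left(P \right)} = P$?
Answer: $- \frac{75}{17} + 2 \sqrt{197} \approx 23.66$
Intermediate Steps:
$S{\left(a,F \right)} = \frac{-49 + a}{F + a}$
$\sqrt{K{\left(p{\left(-4 \right)} \right)} + 772} - S{\left(-26,9 \right)} = \sqrt{\left(20 - 4\right) + 772} - \frac{-49 - 26}{9 - 26} = \sqrt{16 + 772} - \frac{1}{-17} \left(-75\right) = \sqrt{788} - \left(- \frac{1}{17}\right) \left(-75\right) = 2 \sqrt{197} - \frac{75}{17} = - \frac{75}{17} + 2 \sqrt{197}$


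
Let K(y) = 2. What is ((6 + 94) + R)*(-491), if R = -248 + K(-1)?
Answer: 71686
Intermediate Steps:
R = -246 (R = -248 + 2 = -246)
((6 + 94) + R)*(-491) = ((6 + 94) - 246)*(-491) = (100 - 246)*(-491) = -146*(-491) = 71686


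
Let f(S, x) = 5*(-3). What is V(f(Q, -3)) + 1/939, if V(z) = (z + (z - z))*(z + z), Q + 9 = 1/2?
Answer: 422551/939 ≈ 450.00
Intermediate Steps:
Q = -17/2 (Q = -9 + 1/2 = -17/2 ≈ -8.5000)
f(S, x) = -15
V(z) = 2*z**2 (V(z) = (z + 0)*(2*z) = z*(2*z) = 2*z**2)
V(f(Q, -3)) + 1/939 = 2*(-15)**2 + 1/939 = 2*225 + 1/939 = 450 + 1/939 = 422551/939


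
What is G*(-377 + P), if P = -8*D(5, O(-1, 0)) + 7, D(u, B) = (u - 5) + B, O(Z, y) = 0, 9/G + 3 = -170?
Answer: 3330/173 ≈ 19.249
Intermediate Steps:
G = -9/173 (G = 9/(-3 - 170) = 9/(-173) = 9*(-1/173) = -9/173 ≈ -0.052023)
D(u, B) = -5 + B + u (D(u, B) = (-5 + u) + B = -5 + B + u)
P = 7 (P = -8*(-5 + 0 + 5) + 7 = -8*0 + 7 = 0 + 7 = 7)
G*(-377 + P) = -9*(-377 + 7)/173 = -9/173*(-370) = 3330/173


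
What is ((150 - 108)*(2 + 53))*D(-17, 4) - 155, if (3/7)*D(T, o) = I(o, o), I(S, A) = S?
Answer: 21405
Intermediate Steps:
D(T, o) = 7*o/3
((150 - 108)*(2 + 53))*D(-17, 4) - 155 = ((150 - 108)*(2 + 53))*((7/3)*4) - 155 = (42*55)*(28/3) - 155 = 2310*(28/3) - 155 = 21560 - 155 = 21405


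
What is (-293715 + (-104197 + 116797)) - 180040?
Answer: -461155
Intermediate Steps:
(-293715 + (-104197 + 116797)) - 180040 = (-293715 + 12600) - 180040 = -281115 - 180040 = -461155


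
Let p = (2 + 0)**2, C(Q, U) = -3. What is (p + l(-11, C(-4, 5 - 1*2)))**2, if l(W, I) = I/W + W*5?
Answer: 311364/121 ≈ 2573.3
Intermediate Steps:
l(W, I) = 5*W + I/W (l(W, I) = I/W + 5*W = 5*W + I/W)
p = 4 (p = 2**2 = 4)
(p + l(-11, C(-4, 5 - 1*2)))**2 = (4 + (5*(-11) - 3/(-11)))**2 = (4 + (-55 - 3*(-1/11)))**2 = (4 + (-55 + 3/11))**2 = (4 - 602/11)**2 = (-558/11)**2 = 311364/121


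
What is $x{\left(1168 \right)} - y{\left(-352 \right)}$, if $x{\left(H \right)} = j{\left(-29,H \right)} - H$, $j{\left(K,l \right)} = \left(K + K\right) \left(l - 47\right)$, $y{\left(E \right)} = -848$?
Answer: $-65338$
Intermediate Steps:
$j{\left(K,l \right)} = 2 K \left(-47 + l\right)$
$x{\left(H \right)} = 2726 - 59 H$ ($x{\left(H \right)} = 2 \left(-29\right) \left(-47 + H\right) - H = \left(2726 - 58 H\right) - H = 2726 - 59 H$)
$x{\left(1168 \right)} - y{\left(-352 \right)} = \left(2726 - 68912\right) - -848 = \left(2726 - 68912\right) + 848 = -66186 + 848 = -65338$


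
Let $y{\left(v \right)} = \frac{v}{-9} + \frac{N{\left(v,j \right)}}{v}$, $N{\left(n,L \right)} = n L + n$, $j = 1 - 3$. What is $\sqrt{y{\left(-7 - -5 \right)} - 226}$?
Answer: $\frac{i \sqrt{2041}}{3} \approx 15.059 i$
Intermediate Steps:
$j = -2$ ($j = 1 - 3 = -2$)
$N{\left(n,L \right)} = n + L n$ ($N{\left(n,L \right)} = L n + n = n + L n$)
$y{\left(v \right)} = -1 - \frac{v}{9}$ ($y{\left(v \right)} = \frac{v}{-9} + \frac{v \left(1 - 2\right)}{v} = v \left(- \frac{1}{9}\right) + \frac{v \left(-1\right)}{v} = - \frac{v}{9} + \frac{\left(-1\right) v}{v} = - \frac{v}{9} - 1 = -1 - \frac{v}{9}$)
$\sqrt{y{\left(-7 - -5 \right)} - 226} = \sqrt{\left(-1 - \frac{-7 - -5}{9}\right) - 226} = \sqrt{\left(-1 - \frac{-7 + 5}{9}\right) - 226} = \sqrt{\left(-1 - - \frac{2}{9}\right) - 226} = \sqrt{\left(-1 + \frac{2}{9}\right) - 226} = \sqrt{- \frac{7}{9} - 226} = \sqrt{- \frac{2041}{9}} = \frac{i \sqrt{2041}}{3}$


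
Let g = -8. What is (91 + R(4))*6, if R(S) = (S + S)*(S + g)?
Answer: 354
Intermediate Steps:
R(S) = 2*S*(-8 + S) (R(S) = (S + S)*(S - 8) = (2*S)*(-8 + S) = 2*S*(-8 + S))
(91 + R(4))*6 = (91 + 2*4*(-8 + 4))*6 = (91 + 2*4*(-4))*6 = (91 - 32)*6 = 59*6 = 354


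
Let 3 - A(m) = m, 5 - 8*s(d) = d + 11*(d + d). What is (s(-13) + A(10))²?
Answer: 961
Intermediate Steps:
s(d) = 5/8 - 23*d/8 (s(d) = 5/8 - (d + 11*(d + d))/8 = 5/8 - (d + 11*(2*d))/8 = 5/8 - (d + 22*d)/8 = 5/8 - 23*d/8)
A(m) = 3 - m
(s(-13) + A(10))² = ((5/8 - 23/8*(-13)) + (3 - 1*10))² = ((5/8 + 299/8) + (3 - 10))² = (38 - 7)² = 31² = 961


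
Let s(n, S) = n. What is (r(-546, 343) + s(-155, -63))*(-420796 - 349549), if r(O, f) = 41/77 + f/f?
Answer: 9103166865/77 ≈ 1.1822e+8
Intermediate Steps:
r(O, f) = 118/77 (r(O, f) = 41*(1/77) + 1 = 41/77 + 1 = 118/77)
(r(-546, 343) + s(-155, -63))*(-420796 - 349549) = (118/77 - 155)*(-420796 - 349549) = -11817/77*(-770345) = 9103166865/77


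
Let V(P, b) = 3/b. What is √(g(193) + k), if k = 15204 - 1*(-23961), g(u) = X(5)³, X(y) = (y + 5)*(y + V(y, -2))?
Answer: 2*√20510 ≈ 286.43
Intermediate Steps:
X(y) = (5 + y)*(-3/2 + y) (X(y) = (y + 5)*(y + 3/(-2)) = (5 + y)*(y + 3*(-½)) = (5 + y)*(y - 3/2) = (5 + y)*(-3/2 + y))
g(u) = 42875 (g(u) = (-15/2 + 5² + (7/2)*5)³ = (-15/2 + 25 + 35/2)³ = 35³ = 42875)
k = 39165 (k = 15204 + 23961 = 39165)
√(g(193) + k) = √(42875 + 39165) = √82040 = 2*√20510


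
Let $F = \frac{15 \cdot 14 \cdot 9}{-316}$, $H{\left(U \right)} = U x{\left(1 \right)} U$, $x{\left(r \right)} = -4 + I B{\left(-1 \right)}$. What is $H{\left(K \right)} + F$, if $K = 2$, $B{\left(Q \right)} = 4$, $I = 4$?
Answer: $\frac{6639}{158} \approx 42.019$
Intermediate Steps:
$x{\left(r \right)} = 12$ ($x{\left(r \right)} = -4 + 4 \cdot 4 = -4 + 16 = 12$)
$H{\left(U \right)} = 12 U^{2}$ ($H{\left(U \right)} = U 12 U = 12 U U = 12 U^{2}$)
$F = - \frac{945}{158}$ ($F = 210 \cdot 9 \left(- \frac{1}{316}\right) = 1890 \left(- \frac{1}{316}\right) = - \frac{945}{158} \approx -5.981$)
$H{\left(K \right)} + F = 12 \cdot 2^{2} - \frac{945}{158} = 12 \cdot 4 - \frac{945}{158} = 48 - \frac{945}{158} = \frac{6639}{158}$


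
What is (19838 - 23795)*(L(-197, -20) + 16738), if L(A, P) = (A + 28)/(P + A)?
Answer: -14373070455/217 ≈ -6.6235e+7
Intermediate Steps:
L(A, P) = (28 + A)/(A + P)
(19838 - 23795)*(L(-197, -20) + 16738) = (19838 - 23795)*((28 - 197)/(-197 - 20) + 16738) = -3957*(-169/(-217) + 16738) = -3957*(-1/217*(-169) + 16738) = -3957*(169/217 + 16738) = -3957*3632315/217 = -14373070455/217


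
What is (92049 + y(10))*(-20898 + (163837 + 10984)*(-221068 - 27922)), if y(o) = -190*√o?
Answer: -4006773461678712 + 8270453320720*√10 ≈ -3.9806e+15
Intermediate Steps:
(92049 + y(10))*(-20898 + (163837 + 10984)*(-221068 - 27922)) = (92049 - 190*√10)*(-20898 + (163837 + 10984)*(-221068 - 27922)) = (92049 - 190*√10)*(-20898 + 174821*(-248990)) = (92049 - 190*√10)*(-20898 - 43528680790) = (92049 - 190*√10)*(-43528701688) = -4006773461678712 + 8270453320720*√10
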